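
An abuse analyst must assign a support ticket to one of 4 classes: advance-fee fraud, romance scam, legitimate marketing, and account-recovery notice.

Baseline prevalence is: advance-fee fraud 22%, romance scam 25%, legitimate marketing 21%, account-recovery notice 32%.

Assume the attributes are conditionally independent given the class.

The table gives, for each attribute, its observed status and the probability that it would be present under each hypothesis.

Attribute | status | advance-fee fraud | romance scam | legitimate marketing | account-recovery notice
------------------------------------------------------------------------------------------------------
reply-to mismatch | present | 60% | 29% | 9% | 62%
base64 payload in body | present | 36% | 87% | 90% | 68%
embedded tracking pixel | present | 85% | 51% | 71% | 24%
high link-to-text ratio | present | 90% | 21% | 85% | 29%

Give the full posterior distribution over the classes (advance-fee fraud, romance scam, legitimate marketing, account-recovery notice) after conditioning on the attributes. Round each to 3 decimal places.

For each hypothesis, the unnormalized posterior weight is prior × product of the attribute likelihoods:
  advance-fee fraud: 0.22 × 0.60 × 0.36 × 0.85 × 0.90 = 0.036353
  romance scam: 0.25 × 0.29 × 0.87 × 0.51 × 0.21 = 0.0067553
  legitimate marketing: 0.21 × 0.09 × 0.90 × 0.71 × 0.85 = 0.010266
  account-recovery notice: 0.32 × 0.62 × 0.68 × 0.24 × 0.29 = 0.0093899
Marginal likelihood of the evidence = 0.062764.
P(advance-fee fraud | evidence) = 0.036353 / 0.062764 ≈ 0.579
P(romance scam | evidence) = 0.0067553 / 0.062764 ≈ 0.108
P(legitimate marketing | evidence) = 0.010266 / 0.062764 ≈ 0.164
P(account-recovery notice | evidence) = 0.0093899 / 0.062764 ≈ 0.150

0.579, 0.108, 0.164, 0.150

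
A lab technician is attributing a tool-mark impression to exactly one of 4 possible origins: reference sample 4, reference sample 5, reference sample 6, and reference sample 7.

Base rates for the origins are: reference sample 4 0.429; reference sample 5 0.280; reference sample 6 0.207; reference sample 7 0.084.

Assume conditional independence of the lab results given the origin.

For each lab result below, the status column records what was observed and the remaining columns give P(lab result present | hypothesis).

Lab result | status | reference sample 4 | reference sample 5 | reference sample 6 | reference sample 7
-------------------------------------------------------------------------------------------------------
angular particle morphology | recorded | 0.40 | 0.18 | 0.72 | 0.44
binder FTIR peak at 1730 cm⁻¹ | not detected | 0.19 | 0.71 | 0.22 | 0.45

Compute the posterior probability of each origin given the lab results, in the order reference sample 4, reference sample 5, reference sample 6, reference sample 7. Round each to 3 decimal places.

Multiply each prior by the joint likelihood of the lab result pattern (using 1 − P(present | H) for each absent lab result):
  reference sample 4: 0.429 × 0.40 × (1 − 0.19) = 0.139
  reference sample 5: 0.280 × 0.18 × (1 − 0.71) = 0.014616
  reference sample 6: 0.207 × 0.72 × (1 − 0.22) = 0.11625
  reference sample 7: 0.084 × 0.44 × (1 − 0.45) = 0.020328
Normalizing constant Z = 0.139 + 0.014616 + 0.11625 + 0.020328 = 0.29019.
P(reference sample 4 | evidence) = 0.139 / 0.29019 ≈ 0.479
P(reference sample 5 | evidence) = 0.014616 / 0.29019 ≈ 0.050
P(reference sample 6 | evidence) = 0.11625 / 0.29019 ≈ 0.401
P(reference sample 7 | evidence) = 0.020328 / 0.29019 ≈ 0.070

0.479, 0.050, 0.401, 0.070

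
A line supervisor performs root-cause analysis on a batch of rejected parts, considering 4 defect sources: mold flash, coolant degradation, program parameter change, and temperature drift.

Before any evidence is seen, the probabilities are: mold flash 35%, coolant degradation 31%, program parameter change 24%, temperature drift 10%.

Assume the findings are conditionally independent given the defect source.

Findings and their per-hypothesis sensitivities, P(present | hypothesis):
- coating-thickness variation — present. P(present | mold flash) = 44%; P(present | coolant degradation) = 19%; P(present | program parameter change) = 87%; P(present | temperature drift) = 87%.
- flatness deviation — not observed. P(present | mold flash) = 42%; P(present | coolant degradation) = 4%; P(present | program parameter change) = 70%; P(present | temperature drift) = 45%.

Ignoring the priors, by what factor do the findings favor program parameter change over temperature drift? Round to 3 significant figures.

0.545

Joint likelihood of the evidence pattern under each hypothesis (using 1 − P(present | H) for each absent finding):
  program parameter change: 0.87 × (1 − 0.70) = 0.261
  temperature drift: 0.87 × (1 − 0.45) = 0.4785
Bayes factor = 0.261 / 0.4785 ≈ 0.545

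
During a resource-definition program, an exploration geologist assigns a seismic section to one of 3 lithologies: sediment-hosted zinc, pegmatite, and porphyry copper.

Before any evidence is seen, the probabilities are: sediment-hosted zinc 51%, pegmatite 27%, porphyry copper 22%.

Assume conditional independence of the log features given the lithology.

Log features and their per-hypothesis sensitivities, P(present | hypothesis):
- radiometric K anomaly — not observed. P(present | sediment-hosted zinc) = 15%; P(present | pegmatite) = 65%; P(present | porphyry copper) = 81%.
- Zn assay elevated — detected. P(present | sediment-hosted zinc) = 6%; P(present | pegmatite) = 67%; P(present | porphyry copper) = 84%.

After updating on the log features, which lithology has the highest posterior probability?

Multiply each prior by the joint likelihood of the log feature pattern (using 1 − P(present | H) for each absent log feature):
  sediment-hosted zinc: 0.51 × (1 − 0.15) × 0.06 = 0.02601
  pegmatite: 0.27 × (1 − 0.65) × 0.67 = 0.063315
  porphyry copper: 0.22 × (1 − 0.81) × 0.84 = 0.035112
The unnormalized weights sum to 0.12444.
P(sediment-hosted zinc | evidence) ≈ 0.02601 / 0.12444 ≈ 0.209
P(pegmatite | evidence) ≈ 0.063315 / 0.12444 ≈ 0.509
P(porphyry copper | evidence) ≈ 0.035112 / 0.12444 ≈ 0.282
The largest is 0.509, so pegmatite is most probable.

pegmatite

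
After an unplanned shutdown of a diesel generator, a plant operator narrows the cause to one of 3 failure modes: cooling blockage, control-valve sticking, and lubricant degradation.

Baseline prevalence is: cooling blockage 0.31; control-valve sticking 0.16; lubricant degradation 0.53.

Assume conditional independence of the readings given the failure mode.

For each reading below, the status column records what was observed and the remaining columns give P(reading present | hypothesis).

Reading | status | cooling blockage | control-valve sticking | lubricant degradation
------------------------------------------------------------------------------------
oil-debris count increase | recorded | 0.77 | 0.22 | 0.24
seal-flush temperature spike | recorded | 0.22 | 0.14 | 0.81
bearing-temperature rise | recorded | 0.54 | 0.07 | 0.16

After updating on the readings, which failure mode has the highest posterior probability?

cooling blockage

Multiply each prior by the joint likelihood of the reading pattern:
  cooling blockage: 0.31 × 0.77 × 0.22 × 0.54 = 0.028358
  control-valve sticking: 0.16 × 0.22 × 0.14 × 0.07 = 0.00034496
  lubricant degradation: 0.53 × 0.24 × 0.81 × 0.16 = 0.016485
The unnormalized weights sum to 0.045188.
P(cooling blockage | evidence) ≈ 0.028358 / 0.045188 ≈ 0.628
P(control-valve sticking | evidence) ≈ 0.00034496 / 0.045188 ≈ 0.008
P(lubricant degradation | evidence) ≈ 0.016485 / 0.045188 ≈ 0.365
The largest is 0.628, so cooling blockage is most probable.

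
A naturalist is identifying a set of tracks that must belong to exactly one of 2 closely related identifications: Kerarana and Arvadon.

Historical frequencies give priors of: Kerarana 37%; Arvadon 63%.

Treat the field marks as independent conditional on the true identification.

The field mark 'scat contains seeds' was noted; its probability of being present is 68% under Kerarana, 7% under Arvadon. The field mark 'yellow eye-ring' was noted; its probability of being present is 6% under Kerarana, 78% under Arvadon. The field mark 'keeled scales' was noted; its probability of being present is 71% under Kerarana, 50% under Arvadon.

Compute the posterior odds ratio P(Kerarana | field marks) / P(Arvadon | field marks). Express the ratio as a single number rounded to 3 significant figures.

Posterior odds equal prior odds times the likelihood ratio; only the two competing hypotheses matter.
  Kerarana: 0.37 × 0.68 × 0.06 × 0.71 = 0.010718
  Arvadon: 0.63 × 0.07 × 0.78 × 0.50 = 0.017199
Odds(Kerarana : Arvadon) = 0.010718 / 0.017199 ≈ 0.623.

0.623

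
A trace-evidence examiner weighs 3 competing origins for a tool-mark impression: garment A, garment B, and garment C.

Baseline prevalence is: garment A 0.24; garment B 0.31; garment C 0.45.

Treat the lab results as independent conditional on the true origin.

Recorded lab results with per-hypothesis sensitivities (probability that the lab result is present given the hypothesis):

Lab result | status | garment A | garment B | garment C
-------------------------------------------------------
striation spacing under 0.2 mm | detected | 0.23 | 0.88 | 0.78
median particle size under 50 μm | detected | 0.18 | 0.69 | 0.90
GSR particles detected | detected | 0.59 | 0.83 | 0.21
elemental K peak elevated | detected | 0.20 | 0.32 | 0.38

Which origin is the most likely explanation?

garment B

By Bayes' rule with conditional independence, the unnormalized weight for each hypothesis is prior × ∏ likelihoods:
  garment A: 0.24 × 0.23 × 0.18 × 0.59 × 0.20 = 0.0011724
  garment B: 0.31 × 0.88 × 0.69 × 0.83 × 0.32 = 0.049994
  garment C: 0.45 × 0.78 × 0.90 × 0.21 × 0.38 = 0.025209
Normalizing constant Z = 0.0011724 + 0.049994 + 0.025209 = 0.076376.
P(garment A | evidence) ≈ 0.0011724 / 0.076376 ≈ 0.015
P(garment B | evidence) ≈ 0.049994 / 0.076376 ≈ 0.655
P(garment C | evidence) ≈ 0.025209 / 0.076376 ≈ 0.330
The largest is 0.655, so garment B is most probable.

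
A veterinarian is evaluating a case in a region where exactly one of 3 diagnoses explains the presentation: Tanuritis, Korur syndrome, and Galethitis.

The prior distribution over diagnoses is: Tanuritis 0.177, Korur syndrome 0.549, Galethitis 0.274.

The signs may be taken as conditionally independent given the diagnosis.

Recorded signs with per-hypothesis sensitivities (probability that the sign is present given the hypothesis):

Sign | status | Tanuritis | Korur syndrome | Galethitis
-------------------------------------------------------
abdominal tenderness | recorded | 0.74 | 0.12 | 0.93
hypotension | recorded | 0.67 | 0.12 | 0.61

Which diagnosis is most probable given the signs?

Galethitis

Multiply each prior by the joint likelihood of the sign pattern:
  Tanuritis: 0.177 × 0.74 × 0.67 = 0.087757
  Korur syndrome: 0.549 × 0.12 × 0.12 = 0.0079056
  Galethitis: 0.274 × 0.93 × 0.61 = 0.15544
The unnormalized weights sum to 0.2511.
P(Tanuritis | evidence) ≈ 0.087757 / 0.2511 ≈ 0.349
P(Korur syndrome | evidence) ≈ 0.0079056 / 0.2511 ≈ 0.031
P(Galethitis | evidence) ≈ 0.15544 / 0.2511 ≈ 0.619
The largest is 0.619, so Galethitis is most probable.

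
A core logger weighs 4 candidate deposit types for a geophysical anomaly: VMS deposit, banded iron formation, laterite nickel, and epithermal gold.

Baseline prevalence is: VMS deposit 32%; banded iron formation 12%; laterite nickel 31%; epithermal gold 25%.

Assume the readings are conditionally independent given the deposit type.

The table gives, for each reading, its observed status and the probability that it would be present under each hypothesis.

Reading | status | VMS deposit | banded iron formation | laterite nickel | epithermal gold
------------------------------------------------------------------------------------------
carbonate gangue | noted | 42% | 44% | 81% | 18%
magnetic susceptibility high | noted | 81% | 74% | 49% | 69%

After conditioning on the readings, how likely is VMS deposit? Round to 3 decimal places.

0.360

By Bayes' rule with conditional independence, the unnormalized weight for each hypothesis is prior × ∏ likelihoods:
  VMS deposit: 0.32 × 0.42 × 0.81 = 0.10886
  banded iron formation: 0.12 × 0.44 × 0.74 = 0.039072
  laterite nickel: 0.31 × 0.81 × 0.49 = 0.12304
  epithermal gold: 0.25 × 0.18 × 0.69 = 0.03105
Marginal likelihood of the evidence = 0.30202.
P(VMS deposit | evidence) = 0.10886 / 0.30202 ≈ 0.360.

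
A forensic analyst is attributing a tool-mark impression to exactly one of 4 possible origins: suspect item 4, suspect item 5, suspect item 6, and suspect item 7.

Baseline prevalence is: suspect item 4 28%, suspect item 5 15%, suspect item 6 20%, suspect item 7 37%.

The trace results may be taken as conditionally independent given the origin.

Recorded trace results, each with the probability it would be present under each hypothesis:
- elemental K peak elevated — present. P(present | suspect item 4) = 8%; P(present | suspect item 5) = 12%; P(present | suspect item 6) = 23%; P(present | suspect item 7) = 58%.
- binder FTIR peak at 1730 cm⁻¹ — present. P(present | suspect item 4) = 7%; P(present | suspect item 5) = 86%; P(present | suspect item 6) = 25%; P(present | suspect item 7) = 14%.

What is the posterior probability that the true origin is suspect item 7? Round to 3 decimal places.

0.513

By Bayes' rule with conditional independence, the unnormalized weight for each hypothesis is prior × ∏ likelihoods:
  suspect item 4: 0.28 × 0.08 × 0.07 = 0.001568
  suspect item 5: 0.15 × 0.12 × 0.86 = 0.01548
  suspect item 6: 0.20 × 0.23 × 0.25 = 0.0115
  suspect item 7: 0.37 × 0.58 × 0.14 = 0.030044
Marginal likelihood of the evidence = 0.058592.
P(suspect item 7 | evidence) = 0.030044 / 0.058592 ≈ 0.513.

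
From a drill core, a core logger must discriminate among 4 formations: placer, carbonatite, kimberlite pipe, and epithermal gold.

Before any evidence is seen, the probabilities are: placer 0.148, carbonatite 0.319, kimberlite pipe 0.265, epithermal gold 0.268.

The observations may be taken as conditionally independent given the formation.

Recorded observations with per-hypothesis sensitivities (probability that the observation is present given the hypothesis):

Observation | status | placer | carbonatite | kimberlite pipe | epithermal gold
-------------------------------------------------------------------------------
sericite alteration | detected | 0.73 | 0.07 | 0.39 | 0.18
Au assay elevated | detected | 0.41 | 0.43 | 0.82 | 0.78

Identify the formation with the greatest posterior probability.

By Bayes' rule with conditional independence, the unnormalized weight for each hypothesis is prior × ∏ likelihoods:
  placer: 0.148 × 0.73 × 0.41 = 0.044296
  carbonatite: 0.319 × 0.07 × 0.43 = 0.0096019
  kimberlite pipe: 0.265 × 0.39 × 0.82 = 0.084747
  epithermal gold: 0.268 × 0.18 × 0.78 = 0.037627
Normalizing constant Z = 0.044296 + 0.0096019 + 0.084747 + 0.037627 = 0.17627.
P(placer | evidence) ≈ 0.044296 / 0.17627 ≈ 0.251
P(carbonatite | evidence) ≈ 0.0096019 / 0.17627 ≈ 0.054
P(kimberlite pipe | evidence) ≈ 0.084747 / 0.17627 ≈ 0.481
P(epithermal gold | evidence) ≈ 0.037627 / 0.17627 ≈ 0.213
The largest is 0.481, so kimberlite pipe is most probable.

kimberlite pipe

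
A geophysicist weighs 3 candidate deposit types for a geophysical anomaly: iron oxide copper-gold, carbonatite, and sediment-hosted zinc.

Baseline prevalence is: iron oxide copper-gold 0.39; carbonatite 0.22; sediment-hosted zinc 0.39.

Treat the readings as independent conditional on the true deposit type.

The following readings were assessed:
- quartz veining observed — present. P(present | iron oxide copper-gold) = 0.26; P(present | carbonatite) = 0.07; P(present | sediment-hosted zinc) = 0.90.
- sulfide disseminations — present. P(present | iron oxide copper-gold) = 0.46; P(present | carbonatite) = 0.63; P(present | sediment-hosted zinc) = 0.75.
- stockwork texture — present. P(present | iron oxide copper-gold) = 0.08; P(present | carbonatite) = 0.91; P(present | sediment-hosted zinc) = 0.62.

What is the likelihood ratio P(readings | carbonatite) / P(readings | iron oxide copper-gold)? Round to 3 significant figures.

4.19

Take the product of per-reading likelihoods under each hypothesis, then divide.
  carbonatite: 0.07 × 0.63 × 0.91 = 0.040131
  iron oxide copper-gold: 0.26 × 0.46 × 0.08 = 0.009568
Bayes factor = 0.040131 / 0.009568 ≈ 4.19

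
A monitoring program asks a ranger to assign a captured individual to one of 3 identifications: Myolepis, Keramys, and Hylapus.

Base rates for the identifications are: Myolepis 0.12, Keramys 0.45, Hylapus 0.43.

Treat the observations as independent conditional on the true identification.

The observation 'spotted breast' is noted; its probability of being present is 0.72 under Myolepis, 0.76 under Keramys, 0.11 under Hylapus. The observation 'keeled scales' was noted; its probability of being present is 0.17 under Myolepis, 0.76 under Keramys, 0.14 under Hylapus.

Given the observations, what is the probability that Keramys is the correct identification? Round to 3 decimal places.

0.924

For each hypothesis, the unnormalized posterior weight is prior × product of the observation likelihoods:
  Myolepis: 0.12 × 0.72 × 0.17 = 0.014688
  Keramys: 0.45 × 0.76 × 0.76 = 0.25992
  Hylapus: 0.43 × 0.11 × 0.14 = 0.006622
Normalizing constant Z = 0.014688 + 0.25992 + 0.006622 = 0.28123.
P(Keramys | evidence) = 0.25992 / 0.28123 ≈ 0.924.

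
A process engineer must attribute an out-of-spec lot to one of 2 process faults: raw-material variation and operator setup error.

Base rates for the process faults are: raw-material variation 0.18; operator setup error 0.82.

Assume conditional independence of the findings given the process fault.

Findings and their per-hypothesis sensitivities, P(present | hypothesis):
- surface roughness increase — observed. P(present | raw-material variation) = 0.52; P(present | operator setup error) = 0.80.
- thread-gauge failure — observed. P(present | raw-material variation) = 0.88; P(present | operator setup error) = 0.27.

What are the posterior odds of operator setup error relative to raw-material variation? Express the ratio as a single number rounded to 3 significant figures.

Unnormalized posterior weight (prior times the finding likelihoods) for each of the two hypotheses:
  operator setup error: 0.82 × 0.80 × 0.27 = 0.17712
  raw-material variation: 0.18 × 0.52 × 0.88 = 0.082368
Odds(operator setup error : raw-material variation) = 0.17712 / 0.082368 ≈ 2.15.

2.15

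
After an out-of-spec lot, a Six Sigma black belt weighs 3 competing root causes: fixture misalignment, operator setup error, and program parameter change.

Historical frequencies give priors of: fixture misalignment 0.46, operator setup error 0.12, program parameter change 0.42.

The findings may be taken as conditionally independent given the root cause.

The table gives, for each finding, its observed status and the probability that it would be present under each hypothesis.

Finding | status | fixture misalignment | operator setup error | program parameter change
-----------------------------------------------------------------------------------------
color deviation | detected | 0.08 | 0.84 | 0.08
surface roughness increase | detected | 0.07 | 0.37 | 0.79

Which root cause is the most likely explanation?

operator setup error

For each hypothesis, the unnormalized posterior weight is prior × product of the finding likelihoods:
  fixture misalignment: 0.46 × 0.08 × 0.07 = 0.002576
  operator setup error: 0.12 × 0.84 × 0.37 = 0.037296
  program parameter change: 0.42 × 0.08 × 0.79 = 0.026544
The unnormalized weights sum to 0.066416.
P(fixture misalignment | evidence) ≈ 0.002576 / 0.066416 ≈ 0.039
P(operator setup error | evidence) ≈ 0.037296 / 0.066416 ≈ 0.562
P(program parameter change | evidence) ≈ 0.026544 / 0.066416 ≈ 0.400
The largest is 0.562, so operator setup error is most probable.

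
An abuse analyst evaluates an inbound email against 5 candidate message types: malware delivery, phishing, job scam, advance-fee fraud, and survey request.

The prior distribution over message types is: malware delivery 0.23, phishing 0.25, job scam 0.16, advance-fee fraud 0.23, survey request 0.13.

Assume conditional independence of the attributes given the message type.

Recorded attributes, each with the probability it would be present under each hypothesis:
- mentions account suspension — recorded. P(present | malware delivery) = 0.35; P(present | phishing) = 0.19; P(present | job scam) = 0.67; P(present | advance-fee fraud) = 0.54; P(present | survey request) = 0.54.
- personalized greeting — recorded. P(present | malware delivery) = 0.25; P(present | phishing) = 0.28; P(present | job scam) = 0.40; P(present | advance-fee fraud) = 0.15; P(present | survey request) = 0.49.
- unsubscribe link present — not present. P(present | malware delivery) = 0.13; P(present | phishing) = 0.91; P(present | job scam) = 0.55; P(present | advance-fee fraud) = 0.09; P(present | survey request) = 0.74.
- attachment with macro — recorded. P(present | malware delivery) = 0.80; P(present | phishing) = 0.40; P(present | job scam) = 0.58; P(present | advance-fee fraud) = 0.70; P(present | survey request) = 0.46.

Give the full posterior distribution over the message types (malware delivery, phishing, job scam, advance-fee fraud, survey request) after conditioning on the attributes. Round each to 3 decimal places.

0.336, 0.011, 0.269, 0.285, 0.099

For each hypothesis, the unnormalized posterior weight is prior × product of the attribute likelihoods (using 1 − P(present | H) for each absent attribute):
  malware delivery: 0.23 × 0.35 × 0.25 × (1 − 0.13) × 0.80 = 0.014007
  phishing: 0.25 × 0.19 × 0.28 × (1 − 0.91) × 0.40 = 0.0004788
  job scam: 0.16 × 0.67 × 0.40 × (1 − 0.55) × 0.58 = 0.011192
  advance-fee fraud: 0.23 × 0.54 × 0.15 × (1 − 0.09) × 0.70 = 0.011867
  survey request: 0.13 × 0.54 × 0.49 × (1 − 0.74) × 0.46 = 0.004114
The unnormalized weights sum to 0.041659.
P(malware delivery | evidence) = 0.014007 / 0.041659 ≈ 0.336
P(phishing | evidence) = 0.0004788 / 0.041659 ≈ 0.011
P(job scam | evidence) = 0.011192 / 0.041659 ≈ 0.269
P(advance-fee fraud | evidence) = 0.011867 / 0.041659 ≈ 0.285
P(survey request | evidence) = 0.004114 / 0.041659 ≈ 0.099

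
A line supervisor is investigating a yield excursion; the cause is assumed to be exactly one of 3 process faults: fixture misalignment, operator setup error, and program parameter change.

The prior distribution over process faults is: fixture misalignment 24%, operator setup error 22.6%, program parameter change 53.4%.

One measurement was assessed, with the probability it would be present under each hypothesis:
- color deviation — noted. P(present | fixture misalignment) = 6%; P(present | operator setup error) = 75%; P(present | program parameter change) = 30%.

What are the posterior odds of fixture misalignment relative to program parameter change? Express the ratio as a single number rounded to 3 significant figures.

The normalizing constant cancels in an odds ratio, so compute prior × likelihood for the two hypotheses only:
  fixture misalignment: 0.240 × 0.06 = 0.0144
  program parameter change: 0.534 × 0.30 = 0.1602
Odds(fixture misalignment : program parameter change) = 0.0144 / 0.1602 ≈ 0.0899.

0.0899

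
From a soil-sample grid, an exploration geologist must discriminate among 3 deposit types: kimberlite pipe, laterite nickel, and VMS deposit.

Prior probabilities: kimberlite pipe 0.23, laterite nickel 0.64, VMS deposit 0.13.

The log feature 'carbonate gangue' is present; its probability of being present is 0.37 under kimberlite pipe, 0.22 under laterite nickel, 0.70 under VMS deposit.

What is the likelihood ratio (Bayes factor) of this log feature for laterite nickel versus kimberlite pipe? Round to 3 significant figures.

The Bayes factor is the ratio of the two likelihoods.
  laterite nickel: 0.22
  kimberlite pipe: 0.37
Bayes factor = 0.22 / 0.37 ≈ 0.595

0.595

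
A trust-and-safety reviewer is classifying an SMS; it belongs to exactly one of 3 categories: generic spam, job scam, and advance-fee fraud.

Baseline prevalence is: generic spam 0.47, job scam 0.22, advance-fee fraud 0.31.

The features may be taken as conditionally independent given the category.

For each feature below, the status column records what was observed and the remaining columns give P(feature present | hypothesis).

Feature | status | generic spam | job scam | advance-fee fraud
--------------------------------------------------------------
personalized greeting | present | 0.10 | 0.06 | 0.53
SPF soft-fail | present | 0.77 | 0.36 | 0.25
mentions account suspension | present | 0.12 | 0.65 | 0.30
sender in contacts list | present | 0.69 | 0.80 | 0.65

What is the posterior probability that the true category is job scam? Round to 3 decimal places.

For each hypothesis, the unnormalized posterior weight is prior × product of the feature likelihoods:
  generic spam: 0.47 × 0.10 × 0.77 × 0.12 × 0.69 = 0.0029965
  job scam: 0.22 × 0.06 × 0.36 × 0.65 × 0.80 = 0.002471
  advance-fee fraud: 0.31 × 0.53 × 0.25 × 0.30 × 0.65 = 0.0080096
Normalizing constant Z = 0.0029965 + 0.002471 + 0.0080096 = 0.013477.
P(job scam | evidence) = 0.002471 / 0.013477 ≈ 0.183.

0.183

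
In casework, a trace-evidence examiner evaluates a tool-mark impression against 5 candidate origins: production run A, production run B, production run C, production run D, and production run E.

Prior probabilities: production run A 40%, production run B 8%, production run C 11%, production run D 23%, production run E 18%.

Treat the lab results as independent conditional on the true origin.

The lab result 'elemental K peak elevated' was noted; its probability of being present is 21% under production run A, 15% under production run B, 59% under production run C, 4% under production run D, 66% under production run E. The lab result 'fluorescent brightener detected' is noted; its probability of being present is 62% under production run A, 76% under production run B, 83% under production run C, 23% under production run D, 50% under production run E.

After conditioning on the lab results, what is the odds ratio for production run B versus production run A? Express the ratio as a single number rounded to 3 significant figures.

Unnormalized posterior weight (prior times the lab result likelihoods) for each of the two hypotheses:
  production run B: 0.08 × 0.15 × 0.76 = 0.00912
  production run A: 0.40 × 0.21 × 0.62 = 0.05208
Odds(production run B : production run A) = 0.00912 / 0.05208 ≈ 0.175.

0.175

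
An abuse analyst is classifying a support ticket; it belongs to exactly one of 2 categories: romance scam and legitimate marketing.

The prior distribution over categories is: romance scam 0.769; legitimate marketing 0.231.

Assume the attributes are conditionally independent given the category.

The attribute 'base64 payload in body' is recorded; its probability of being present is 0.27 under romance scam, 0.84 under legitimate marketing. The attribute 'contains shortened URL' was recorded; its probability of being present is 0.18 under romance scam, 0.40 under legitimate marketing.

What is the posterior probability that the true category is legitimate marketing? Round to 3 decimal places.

0.675

By Bayes' rule with conditional independence, the unnormalized weight for each hypothesis is prior × ∏ likelihoods:
  romance scam: 0.769 × 0.27 × 0.18 = 0.037373
  legitimate marketing: 0.231 × 0.84 × 0.40 = 0.077616
The unnormalized weights sum to 0.11499.
P(legitimate marketing | evidence) = 0.077616 / 0.11499 ≈ 0.675.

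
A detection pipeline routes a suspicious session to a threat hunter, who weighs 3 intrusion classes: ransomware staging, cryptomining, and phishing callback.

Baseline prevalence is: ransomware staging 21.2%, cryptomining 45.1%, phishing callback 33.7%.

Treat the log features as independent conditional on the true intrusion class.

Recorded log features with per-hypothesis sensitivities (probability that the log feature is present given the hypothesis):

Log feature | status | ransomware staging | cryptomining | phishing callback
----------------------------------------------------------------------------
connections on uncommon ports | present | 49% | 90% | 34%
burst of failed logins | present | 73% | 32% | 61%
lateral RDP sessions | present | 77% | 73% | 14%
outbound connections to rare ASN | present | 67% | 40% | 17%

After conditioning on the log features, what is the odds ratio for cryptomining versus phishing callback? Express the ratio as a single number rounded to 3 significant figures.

22.8

Unnormalized posterior weight (prior times the log feature likelihoods) for each of the two hypotheses:
  cryptomining: 0.451 × 0.90 × 0.32 × 0.73 × 0.40 = 0.037927
  phishing callback: 0.337 × 0.34 × 0.61 × 0.14 × 0.17 = 0.0016635
Odds(cryptomining : phishing callback) = 0.037927 / 0.0016635 ≈ 22.8.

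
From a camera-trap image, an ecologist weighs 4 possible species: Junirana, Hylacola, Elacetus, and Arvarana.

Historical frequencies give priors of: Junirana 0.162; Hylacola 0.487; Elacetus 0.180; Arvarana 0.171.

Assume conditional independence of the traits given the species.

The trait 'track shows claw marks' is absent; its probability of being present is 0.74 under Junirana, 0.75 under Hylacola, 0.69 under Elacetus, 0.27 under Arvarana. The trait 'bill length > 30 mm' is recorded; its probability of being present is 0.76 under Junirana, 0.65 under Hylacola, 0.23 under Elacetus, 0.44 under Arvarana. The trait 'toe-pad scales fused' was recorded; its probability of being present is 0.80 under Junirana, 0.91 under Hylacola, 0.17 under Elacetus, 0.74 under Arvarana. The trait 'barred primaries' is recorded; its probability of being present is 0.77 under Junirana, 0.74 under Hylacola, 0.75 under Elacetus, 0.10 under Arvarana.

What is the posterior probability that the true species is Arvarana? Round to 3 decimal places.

0.052

Multiply each prior by the joint likelihood of the trait pattern (using 1 − P(present | H) for each absent trait):
  Junirana: 0.162 × (1 − 0.74) × 0.76 × 0.80 × 0.77 = 0.019719
  Hylacola: 0.487 × (1 − 0.75) × 0.65 × 0.91 × 0.74 = 0.053291
  Elacetus: 0.180 × (1 − 0.69) × 0.23 × 0.17 × 0.75 = 0.0016363
  Arvarana: 0.171 × (1 − 0.27) × 0.44 × 0.74 × 0.10 = 0.0040645
Normalizing constant Z = 0.019719 + 0.053291 + 0.0016363 + 0.0040645 = 0.078711.
P(Arvarana | evidence) = 0.0040645 / 0.078711 ≈ 0.052.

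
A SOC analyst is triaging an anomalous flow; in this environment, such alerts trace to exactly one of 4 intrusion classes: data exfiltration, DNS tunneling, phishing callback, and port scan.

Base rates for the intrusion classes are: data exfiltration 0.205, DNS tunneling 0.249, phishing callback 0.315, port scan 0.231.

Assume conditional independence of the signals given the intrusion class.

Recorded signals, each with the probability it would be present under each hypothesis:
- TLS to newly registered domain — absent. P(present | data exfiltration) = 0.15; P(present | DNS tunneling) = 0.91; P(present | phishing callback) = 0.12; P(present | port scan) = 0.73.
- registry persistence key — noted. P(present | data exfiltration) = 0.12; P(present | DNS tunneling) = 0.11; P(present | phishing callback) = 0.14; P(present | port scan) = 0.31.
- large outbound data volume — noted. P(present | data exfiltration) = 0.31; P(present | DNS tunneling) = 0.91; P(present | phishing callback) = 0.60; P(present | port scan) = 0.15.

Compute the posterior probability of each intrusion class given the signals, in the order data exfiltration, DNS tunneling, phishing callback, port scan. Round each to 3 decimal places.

0.186, 0.064, 0.667, 0.083

Multiply each prior by the joint likelihood of the signal pattern (using 1 − P(present | H) for each absent signal):
  data exfiltration: 0.205 × (1 − 0.15) × 0.12 × 0.31 = 0.0064821
  DNS tunneling: 0.249 × (1 − 0.91) × 0.11 × 0.91 = 0.0022432
  phishing callback: 0.315 × (1 − 0.12) × 0.14 × 0.60 = 0.023285
  port scan: 0.231 × (1 − 0.73) × 0.31 × 0.15 = 0.0029002
Normalizing constant Z = 0.0064821 + 0.0022432 + 0.023285 + 0.0029002 = 0.03491.
P(data exfiltration | evidence) = 0.0064821 / 0.03491 ≈ 0.186
P(DNS tunneling | evidence) = 0.0022432 / 0.03491 ≈ 0.064
P(phishing callback | evidence) = 0.023285 / 0.03491 ≈ 0.667
P(port scan | evidence) = 0.0029002 / 0.03491 ≈ 0.083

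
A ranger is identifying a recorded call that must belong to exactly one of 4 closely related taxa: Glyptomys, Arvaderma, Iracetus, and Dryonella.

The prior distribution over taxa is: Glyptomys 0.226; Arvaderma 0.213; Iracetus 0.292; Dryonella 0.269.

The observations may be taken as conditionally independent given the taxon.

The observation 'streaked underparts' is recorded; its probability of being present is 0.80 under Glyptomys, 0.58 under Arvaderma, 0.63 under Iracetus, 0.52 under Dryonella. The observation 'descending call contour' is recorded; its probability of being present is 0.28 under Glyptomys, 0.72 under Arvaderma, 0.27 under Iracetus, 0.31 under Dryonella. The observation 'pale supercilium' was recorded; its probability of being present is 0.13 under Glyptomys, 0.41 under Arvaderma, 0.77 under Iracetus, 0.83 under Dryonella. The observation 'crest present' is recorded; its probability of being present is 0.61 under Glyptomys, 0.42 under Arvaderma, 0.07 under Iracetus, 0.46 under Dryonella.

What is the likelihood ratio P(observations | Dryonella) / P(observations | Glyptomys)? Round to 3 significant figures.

3.46

Joint likelihood of the evidence pattern under each hypothesis:
  Dryonella: 0.52 × 0.31 × 0.83 × 0.46 = 0.061546
  Glyptomys: 0.80 × 0.28 × 0.13 × 0.61 = 0.017763
Bayes factor = 0.061546 / 0.017763 ≈ 3.46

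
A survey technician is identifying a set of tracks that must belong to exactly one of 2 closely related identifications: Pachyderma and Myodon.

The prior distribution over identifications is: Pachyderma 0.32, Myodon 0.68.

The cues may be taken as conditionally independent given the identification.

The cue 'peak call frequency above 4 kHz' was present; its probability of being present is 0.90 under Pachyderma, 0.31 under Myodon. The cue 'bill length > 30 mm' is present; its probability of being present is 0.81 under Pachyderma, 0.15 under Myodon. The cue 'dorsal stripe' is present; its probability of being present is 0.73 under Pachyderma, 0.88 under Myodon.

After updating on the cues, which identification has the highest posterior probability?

By Bayes' rule with conditional independence, the unnormalized weight for each hypothesis is prior × ∏ likelihoods:
  Pachyderma: 0.32 × 0.90 × 0.81 × 0.73 = 0.17029
  Myodon: 0.68 × 0.31 × 0.15 × 0.88 = 0.027826
Normalizing constant Z = 0.17029 + 0.027826 = 0.19812.
P(Pachyderma | evidence) ≈ 0.17029 / 0.19812 ≈ 0.860
P(Myodon | evidence) ≈ 0.027826 / 0.19812 ≈ 0.140
The largest is 0.860, so Pachyderma is most probable.

Pachyderma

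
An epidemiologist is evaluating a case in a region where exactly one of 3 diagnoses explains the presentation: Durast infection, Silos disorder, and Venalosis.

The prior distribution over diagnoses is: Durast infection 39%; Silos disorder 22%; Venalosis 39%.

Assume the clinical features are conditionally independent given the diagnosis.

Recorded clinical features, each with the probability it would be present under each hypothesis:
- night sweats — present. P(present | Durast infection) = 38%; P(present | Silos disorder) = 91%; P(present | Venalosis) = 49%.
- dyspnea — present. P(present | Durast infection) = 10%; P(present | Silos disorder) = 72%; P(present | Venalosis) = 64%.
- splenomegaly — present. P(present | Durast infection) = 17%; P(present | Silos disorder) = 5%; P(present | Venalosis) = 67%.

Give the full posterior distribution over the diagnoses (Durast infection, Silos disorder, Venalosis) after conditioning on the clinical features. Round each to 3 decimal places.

Multiply each prior by the joint likelihood of the clinical feature pattern:
  Durast infection: 0.39 × 0.38 × 0.10 × 0.17 = 0.0025194
  Silos disorder: 0.22 × 0.91 × 0.72 × 0.05 = 0.0072072
  Venalosis: 0.39 × 0.49 × 0.64 × 0.67 = 0.081944
The unnormalized weights sum to 0.09167.
P(Durast infection | evidence) = 0.0025194 / 0.09167 ≈ 0.027
P(Silos disorder | evidence) = 0.0072072 / 0.09167 ≈ 0.079
P(Venalosis | evidence) = 0.081944 / 0.09167 ≈ 0.894

0.027, 0.079, 0.894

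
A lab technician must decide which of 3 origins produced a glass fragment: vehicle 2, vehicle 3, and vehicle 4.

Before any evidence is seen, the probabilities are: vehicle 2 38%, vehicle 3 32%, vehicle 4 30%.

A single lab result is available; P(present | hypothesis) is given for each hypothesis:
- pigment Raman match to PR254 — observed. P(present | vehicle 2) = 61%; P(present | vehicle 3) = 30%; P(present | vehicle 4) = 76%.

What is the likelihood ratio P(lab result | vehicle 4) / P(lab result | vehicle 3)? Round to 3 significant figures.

2.53

The Bayes factor is the ratio of the two likelihoods.
  vehicle 4: 0.76
  vehicle 3: 0.3
Bayes factor = 0.76 / 0.3 ≈ 2.53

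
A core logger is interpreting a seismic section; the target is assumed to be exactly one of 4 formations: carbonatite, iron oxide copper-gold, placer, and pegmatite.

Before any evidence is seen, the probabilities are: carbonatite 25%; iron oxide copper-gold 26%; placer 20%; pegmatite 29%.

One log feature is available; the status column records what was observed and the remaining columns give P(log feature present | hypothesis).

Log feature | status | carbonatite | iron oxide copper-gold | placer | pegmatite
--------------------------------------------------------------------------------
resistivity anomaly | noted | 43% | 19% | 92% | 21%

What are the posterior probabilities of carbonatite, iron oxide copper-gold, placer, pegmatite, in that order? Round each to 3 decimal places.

By Bayes' rule, the unnormalized weight for each hypothesis is prior × likelihood:
  carbonatite: 0.25 × 0.43 = 0.1075
  iron oxide copper-gold: 0.26 × 0.19 = 0.0494
  placer: 0.20 × 0.92 = 0.184
  pegmatite: 0.29 × 0.21 = 0.0609
Normalizing constant Z = 0.1075 + 0.0494 + 0.184 + 0.0609 = 0.4018.
P(carbonatite | evidence) = 0.1075 / 0.4018 ≈ 0.268
P(iron oxide copper-gold | evidence) = 0.0494 / 0.4018 ≈ 0.123
P(placer | evidence) = 0.184 / 0.4018 ≈ 0.458
P(pegmatite | evidence) = 0.0609 / 0.4018 ≈ 0.152

0.268, 0.123, 0.458, 0.152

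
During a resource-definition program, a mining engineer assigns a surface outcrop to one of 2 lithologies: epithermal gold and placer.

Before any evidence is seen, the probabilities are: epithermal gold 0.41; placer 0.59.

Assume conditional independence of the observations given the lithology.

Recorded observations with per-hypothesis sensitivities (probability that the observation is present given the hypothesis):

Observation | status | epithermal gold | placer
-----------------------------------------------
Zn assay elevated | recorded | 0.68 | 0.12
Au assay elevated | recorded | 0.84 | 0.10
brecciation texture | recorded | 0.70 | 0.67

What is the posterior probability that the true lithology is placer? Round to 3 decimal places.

For each hypothesis, the unnormalized posterior weight is prior × product of the observation likelihoods:
  epithermal gold: 0.41 × 0.68 × 0.84 × 0.70 = 0.16393
  placer: 0.59 × 0.12 × 0.10 × 0.67 = 0.0047436
The unnormalized weights sum to 0.16868.
P(placer | evidence) = 0.0047436 / 0.16868 ≈ 0.028.

0.028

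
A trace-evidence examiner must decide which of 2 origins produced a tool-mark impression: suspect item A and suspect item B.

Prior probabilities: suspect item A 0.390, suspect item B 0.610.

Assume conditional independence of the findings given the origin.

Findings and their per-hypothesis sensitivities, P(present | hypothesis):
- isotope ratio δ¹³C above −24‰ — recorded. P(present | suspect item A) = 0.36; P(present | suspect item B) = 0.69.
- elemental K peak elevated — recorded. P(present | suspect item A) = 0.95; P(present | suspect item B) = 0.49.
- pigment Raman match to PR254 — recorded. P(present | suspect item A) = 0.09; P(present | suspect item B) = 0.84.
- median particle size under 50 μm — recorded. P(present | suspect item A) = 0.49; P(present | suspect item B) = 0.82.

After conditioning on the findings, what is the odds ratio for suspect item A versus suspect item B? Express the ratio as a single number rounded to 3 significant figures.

0.0414

The normalizing constant cancels in an odds ratio, so compute prior × likelihood for the two hypotheses only:
  suspect item A: 0.390 × 0.36 × 0.95 × 0.09 × 0.49 = 0.0058821
  suspect item B: 0.610 × 0.69 × 0.49 × 0.84 × 0.82 = 0.14206
Odds(suspect item A : suspect item B) = 0.0058821 / 0.14206 ≈ 0.0414.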